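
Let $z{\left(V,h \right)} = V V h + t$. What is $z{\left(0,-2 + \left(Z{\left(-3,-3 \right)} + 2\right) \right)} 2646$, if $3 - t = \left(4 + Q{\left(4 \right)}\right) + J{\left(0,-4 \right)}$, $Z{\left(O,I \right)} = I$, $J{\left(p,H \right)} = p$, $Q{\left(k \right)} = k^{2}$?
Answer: $-44982$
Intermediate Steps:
$t = -17$ ($t = 3 - \left(\left(4 + 4^{2}\right) + 0\right) = 3 - \left(\left(4 + 16\right) + 0\right) = 3 - \left(20 + 0\right) = 3 - 20 = -17$)
$z{\left(V,h \right)} = -17 + h V^{2}$ ($z{\left(V,h \right)} = V V h - 17 = V^{2} h - 17 = h V^{2} - 17 = -17 + h V^{2}$)
$z{\left(0,-2 + \left(Z{\left(-3,-3 \right)} + 2\right) \right)} 2646 = \left(-17 + \left(-2 + \left(-3 + 2\right)\right) 0^{2}\right) 2646 = \left(-17 + \left(-2 - 1\right) 0\right) 2646 = \left(-17 - 0\right) 2646 = \left(-17 + 0\right) 2646 = \left(-17\right) 2646 = -44982$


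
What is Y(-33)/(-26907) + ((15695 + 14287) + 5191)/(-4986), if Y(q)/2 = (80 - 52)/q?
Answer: -385566887/54657086 ≈ -7.0543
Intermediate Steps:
Y(q) = 56/q (Y(q) = 2*((80 - 52)/q) = 2*(28/q) = 56/q)
Y(-33)/(-26907) + ((15695 + 14287) + 5191)/(-4986) = (56/(-33))/(-26907) + ((15695 + 14287) + 5191)/(-4986) = (56*(-1/33))*(-1/26907) + (29982 + 5191)*(-1/4986) = -56/33*(-1/26907) + 35173*(-1/4986) = 56/887931 - 35173/4986 = -385566887/54657086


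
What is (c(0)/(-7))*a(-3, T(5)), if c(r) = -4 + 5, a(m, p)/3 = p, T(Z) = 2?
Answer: -6/7 ≈ -0.85714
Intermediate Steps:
a(m, p) = 3*p
c(r) = 1
(c(0)/(-7))*a(-3, T(5)) = (1/(-7))*(3*2) = (1*(-1/7))*6 = -1/7*6 = -6/7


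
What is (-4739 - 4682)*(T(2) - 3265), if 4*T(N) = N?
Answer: 61509709/2 ≈ 3.0755e+7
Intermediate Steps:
T(N) = N/4
(-4739 - 4682)*(T(2) - 3265) = (-4739 - 4682)*((1/4)*2 - 3265) = -9421*(1/2 - 3265) = -9421*(-6529/2) = 61509709/2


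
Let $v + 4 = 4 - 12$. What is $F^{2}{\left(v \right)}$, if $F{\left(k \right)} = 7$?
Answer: $49$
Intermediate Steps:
$v = -12$ ($v = -4 + \left(4 - 12\right) = -4 - 8 = -12$)
$F^{2}{\left(v \right)} = 7^{2} = 49$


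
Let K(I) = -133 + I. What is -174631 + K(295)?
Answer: -174469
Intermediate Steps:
-174631 + K(295) = -174631 + (-133 + 295) = -174631 + 162 = -174469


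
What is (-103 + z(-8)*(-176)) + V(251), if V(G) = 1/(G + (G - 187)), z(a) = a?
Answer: 411076/315 ≈ 1305.0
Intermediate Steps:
V(G) = 1/(-187 + 2*G) (V(G) = 1/(G + (-187 + G)) = 1/(-187 + 2*G))
(-103 + z(-8)*(-176)) + V(251) = (-103 - 8*(-176)) + 1/(-187 + 2*251) = (-103 + 1408) + 1/(-187 + 502) = 1305 + 1/315 = 411076/315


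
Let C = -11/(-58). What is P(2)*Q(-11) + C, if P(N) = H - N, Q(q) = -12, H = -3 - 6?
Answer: 7667/58 ≈ 132.19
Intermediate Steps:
C = 11/58 (C = -11*(-1/58) = 11/58 ≈ 0.18966)
H = -9
P(N) = -9 - N
P(2)*Q(-11) + C = (-9 - 1*2)*(-12) + 11/58 = (-9 - 2)*(-12) + 11/58 = -11*(-12) + 11/58 = 132 + 11/58 = 7667/58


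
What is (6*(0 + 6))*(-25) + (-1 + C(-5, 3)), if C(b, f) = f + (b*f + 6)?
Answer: -907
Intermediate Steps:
C(b, f) = 6 + f + b*f (C(b, f) = f + (6 + b*f) = 6 + f + b*f)
(6*(0 + 6))*(-25) + (-1 + C(-5, 3)) = (6*(0 + 6))*(-25) + (-1 + (6 + 3 - 5*3)) = (6*6)*(-25) + (-1 + (6 + 3 - 15)) = 36*(-25) + (-1 - 6) = -900 - 7 = -907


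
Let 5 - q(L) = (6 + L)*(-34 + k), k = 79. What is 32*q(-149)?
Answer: 206080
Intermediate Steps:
q(L) = -265 - 45*L (q(L) = 5 - (6 + L)*(-34 + 79) = 5 - (6 + L)*45 = 5 - (270 + 45*L) = 5 + (-270 - 45*L) = -265 - 45*L)
32*q(-149) = 32*(-265 - 45*(-149)) = 32*(-265 + 6705) = 32*6440 = 206080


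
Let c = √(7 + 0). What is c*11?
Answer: 11*√7 ≈ 29.103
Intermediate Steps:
c = √7 ≈ 2.6458
c*11 = √7*11 = 11*√7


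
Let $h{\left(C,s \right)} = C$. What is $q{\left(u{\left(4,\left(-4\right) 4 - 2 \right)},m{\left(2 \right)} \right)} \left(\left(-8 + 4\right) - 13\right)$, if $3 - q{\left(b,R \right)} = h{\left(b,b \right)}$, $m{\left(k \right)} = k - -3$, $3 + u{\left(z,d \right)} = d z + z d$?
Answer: $-2550$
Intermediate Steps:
$u{\left(z,d \right)} = -3 + 2 d z$ ($u{\left(z,d \right)} = -3 + \left(d z + z d\right) = -3 + \left(d z + d z\right) = -3 + 2 d z$)
$m{\left(k \right)} = 3 + k$ ($m{\left(k \right)} = k + 3 = 3 + k$)
$q{\left(b,R \right)} = 3 - b$
$q{\left(u{\left(4,\left(-4\right) 4 - 2 \right)},m{\left(2 \right)} \right)} \left(\left(-8 + 4\right) - 13\right) = \left(3 - \left(-3 + 2 \left(\left(-4\right) 4 - 2\right) 4\right)\right) \left(\left(-8 + 4\right) - 13\right) = \left(3 - \left(-3 + 2 \left(-16 - 2\right) 4\right)\right) \left(-4 - 13\right) = \left(3 - \left(-3 + 2 \left(-18\right) 4\right)\right) \left(-17\right) = \left(3 - \left(-3 - 144\right)\right) \left(-17\right) = \left(3 - -147\right) \left(-17\right) = \left(3 + 147\right) \left(-17\right) = 150 \left(-17\right) = -2550$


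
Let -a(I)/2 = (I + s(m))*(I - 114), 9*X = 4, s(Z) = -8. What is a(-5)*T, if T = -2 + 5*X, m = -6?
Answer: -6188/9 ≈ -687.56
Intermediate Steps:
X = 4/9 (X = (⅑)*4 = 4/9 ≈ 0.44444)
T = 2/9 (T = -2 + 5*(4/9) = -2 + 20/9 = 2/9 ≈ 0.22222)
a(I) = -2*(-114 + I)*(-8 + I) (a(I) = -2*(I - 8)*(I - 114) = -2*(-8 + I)*(-114 + I) = -2*(-114 + I)*(-8 + I))
a(-5)*T = (-1824 - 2*(-5)² + 244*(-5))*(2/9) = (-1824 - 2*25 - 1220)*(2/9) = (-1824 - 50 - 1220)*(2/9) = -3094*2/9 = -6188/9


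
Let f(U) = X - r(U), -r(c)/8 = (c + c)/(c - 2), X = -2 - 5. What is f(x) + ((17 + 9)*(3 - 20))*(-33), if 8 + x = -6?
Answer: 14593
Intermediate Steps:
X = -7
r(c) = -16*c/(-2 + c) (r(c) = -8*(c + c)/(c - 2) = -8*2*c/(-2 + c) = -16*c/(-2 + c))
x = -14 (x = -8 - 6 = -14)
f(U) = -7 + 16*U/(-2 + U) (f(U) = -7 - (-16)*U/(-2 + U) = -7 + 16*U/(-2 + U))
f(x) + ((17 + 9)*(3 - 20))*(-33) = (14 + 9*(-14))/(-2 - 14) + ((17 + 9)*(3 - 20))*(-33) = (14 - 126)/(-16) + (26*(-17))*(-33) = -1/16*(-112) - 442*(-33) = 7 + 14586 = 14593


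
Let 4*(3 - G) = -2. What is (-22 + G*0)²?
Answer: 484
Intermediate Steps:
G = 7/2 (G = 3 - ¼*(-2) = 3 + ½ = 7/2 ≈ 3.5000)
(-22 + G*0)² = (-22 + (7/2)*0)² = (-22 + 0)² = (-22)² = 484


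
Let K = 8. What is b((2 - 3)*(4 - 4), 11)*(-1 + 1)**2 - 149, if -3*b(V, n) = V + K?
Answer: -149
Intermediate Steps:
b(V, n) = -8/3 - V/3 (b(V, n) = -(V + 8)/3 = -(8 + V)/3 = -8/3 - V/3)
b((2 - 3)*(4 - 4), 11)*(-1 + 1)**2 - 149 = (-8/3 - (2 - 3)*(4 - 4)/3)*(-1 + 1)**2 - 149 = (-8/3 - (-1)*0/3)*0**2 - 149 = (-8/3 - 1/3*0)*0 - 149 = (-8/3 + 0)*0 - 149 = -8/3*0 - 149 = 0 - 149 = -149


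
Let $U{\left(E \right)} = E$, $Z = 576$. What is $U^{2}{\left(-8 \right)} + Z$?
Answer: $640$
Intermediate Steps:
$U^{2}{\left(-8 \right)} + Z = \left(-8\right)^{2} + 576 = 64 + 576 = 640$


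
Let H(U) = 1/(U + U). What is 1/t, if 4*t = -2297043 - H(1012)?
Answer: -8096/4649215033 ≈ -1.7414e-6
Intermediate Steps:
H(U) = 1/(2*U)
t = -4649215033/8096 (t = (-2297043 - 1/(2*1012))/4 = (-2297043 - 1*1/2024)/4 = (-2297043 - 1/2024)/4 = (¼)*(-4649215033/2024) = -4649215033/8096 ≈ -5.7426e+5)
1/t = 1/(-4649215033/8096) = -8096/4649215033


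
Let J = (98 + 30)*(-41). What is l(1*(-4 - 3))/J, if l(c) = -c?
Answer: -7/5248 ≈ -0.0013338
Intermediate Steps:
J = -5248 (J = 128*(-41) = -5248)
l(1*(-4 - 3))/J = -(-4 - 3)/(-5248) = -(-7)*(-1/5248) = -1*(-7)*(-1/5248) = 7*(-1/5248) = -7/5248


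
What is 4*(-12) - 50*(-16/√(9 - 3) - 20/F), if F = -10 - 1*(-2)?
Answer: -173 + 400*√6/3 ≈ 153.60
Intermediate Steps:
F = -8 (F = -10 + 2 = -8)
4*(-12) - 50*(-16/√(9 - 3) - 20/F) = 4*(-12) - 50*(-16/√(9 - 3) - 20/(-8)) = -48 - 50*(-16*√6/6 - 20*(-⅛)) = -48 - 50*(-8*√6/3 + 5/2) = -48 - 50*(5/2 - 8*√6/3) = -48 + (-125 + 400*√6/3) = -173 + 400*√6/3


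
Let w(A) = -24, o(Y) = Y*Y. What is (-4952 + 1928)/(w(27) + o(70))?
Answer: -756/1219 ≈ -0.62018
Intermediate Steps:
o(Y) = Y²
(-4952 + 1928)/(w(27) + o(70)) = (-4952 + 1928)/(-24 + 70²) = -3024/(-24 + 4900) = -3024/4876 = -3024*1/4876 = -756/1219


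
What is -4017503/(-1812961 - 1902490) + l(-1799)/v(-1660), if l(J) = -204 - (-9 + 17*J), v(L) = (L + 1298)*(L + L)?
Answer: 1235325232627/1116344407460 ≈ 1.1066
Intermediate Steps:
v(L) = 2*L*(1298 + L) (v(L) = (1298 + L)*(2*L) = 2*L*(1298 + L))
l(J) = -195 - 17*J (l(J) = -204 + (9 - 17*J) = -195 - 17*J)
-4017503/(-1812961 - 1902490) + l(-1799)/v(-1660) = -4017503/(-1812961 - 1902490) + (-195 - 17*(-1799))/((2*(-1660)*(1298 - 1660))) = -4017503/(-3715451) + (-195 + 30583)/((2*(-1660)*(-362))) = -4017503*(-1/3715451) + 30388/1201840 = 4017503/3715451 + 30388*(1/1201840) = 4017503/3715451 + 7597/300460 = 1235325232627/1116344407460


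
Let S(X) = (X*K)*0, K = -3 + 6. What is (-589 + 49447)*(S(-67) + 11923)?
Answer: 582533934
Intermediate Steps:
K = 3
S(X) = 0 (S(X) = (X*3)*0 = (3*X)*0 = 0)
(-589 + 49447)*(S(-67) + 11923) = (-589 + 49447)*(0 + 11923) = 48858*11923 = 582533934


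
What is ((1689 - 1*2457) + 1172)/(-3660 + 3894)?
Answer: 202/117 ≈ 1.7265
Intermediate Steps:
((1689 - 1*2457) + 1172)/(-3660 + 3894) = ((1689 - 2457) + 1172)/234 = (-768 + 1172)*(1/234) = 404*(1/234) = 202/117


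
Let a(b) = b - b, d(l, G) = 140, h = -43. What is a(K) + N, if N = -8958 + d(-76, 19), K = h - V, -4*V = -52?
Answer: -8818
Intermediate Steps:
V = 13 (V = -¼*(-52) = 13)
K = -56 (K = -43 - 1*13 = -43 - 13 = -56)
a(b) = 0
N = -8818 (N = -8958 + 140 = -8818)
a(K) + N = 0 - 8818 = -8818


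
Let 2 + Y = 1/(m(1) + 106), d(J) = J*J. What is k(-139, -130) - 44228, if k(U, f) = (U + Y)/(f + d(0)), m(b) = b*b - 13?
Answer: -540452907/12220 ≈ -44227.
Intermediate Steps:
m(b) = -13 + b² (m(b) = b² - 13 = -13 + b²)
d(J) = J²
Y = -187/94 (Y = -2 + 1/((-13 + 1²) + 106) = -2 + 1/((-13 + 1) + 106) = -2 + 1/(-12 + 106) = -2 + 1/94 = -187/94 ≈ -1.9894)
k(U, f) = (-187/94 + U)/f (k(U, f) = (U - 187/94)/(f + 0²) = (-187/94 + U)/(f + 0) = (-187/94 + U)/f)
k(-139, -130) - 44228 = (-187/94 - 139)/(-130) - 44228 = -1/130*(-13253/94) - 44228 = 13253/12220 - 44228 = -540452907/12220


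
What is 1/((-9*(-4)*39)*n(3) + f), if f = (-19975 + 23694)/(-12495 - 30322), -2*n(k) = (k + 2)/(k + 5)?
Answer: -171268/75158711 ≈ -0.0022788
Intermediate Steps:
n(k) = -(2 + k)/(2*(5 + k)) (n(k) = -(k + 2)/(2*(k + 5)) = -(2 + k)/(2*(5 + k)))
f = -3719/42817 (f = 3719/(-42817) = 3719*(-1/42817) = -3719/42817 ≈ -0.086858)
1/((-9*(-4)*39)*n(3) + f) = 1/((-9*(-4)*39)*((-2 - 1*3)/(2*(5 + 3))) - 3719/42817) = 1/((36*39)*((½)*(-2 - 3)/8) - 3719/42817) = 1/(1404*((½)*(⅛)*(-5)) - 3719/42817) = 1/(1404*(-5/16) - 3719/42817) = 1/(-1755/4 - 3719/42817) = 1/(-75158711/171268) = -171268/75158711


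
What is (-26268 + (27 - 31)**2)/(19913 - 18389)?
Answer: -6563/381 ≈ -17.226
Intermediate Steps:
(-26268 + (27 - 31)**2)/(19913 - 18389) = (-26268 + (-4)**2)/1524 = (-26268 + 16)*(1/1524) = -26252*1/1524 = -6563/381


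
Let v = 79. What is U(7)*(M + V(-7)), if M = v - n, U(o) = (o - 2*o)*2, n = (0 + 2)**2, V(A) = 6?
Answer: -1134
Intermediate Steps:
n = 4 (n = 2**2 = 4)
U(o) = -2*o (U(o) = -o*2 = -2*o)
M = 75 (M = 79 - 1*4 = 79 - 4 = 75)
U(7)*(M + V(-7)) = (-2*7)*(75 + 6) = -14*81 = -1134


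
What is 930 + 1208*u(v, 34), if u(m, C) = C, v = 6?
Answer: 42002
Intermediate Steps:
930 + 1208*u(v, 34) = 930 + 1208*34 = 930 + 41072 = 42002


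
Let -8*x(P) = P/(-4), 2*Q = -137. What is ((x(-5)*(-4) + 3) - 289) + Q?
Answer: -2831/8 ≈ -353.88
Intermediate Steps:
Q = -137/2 (Q = (½)*(-137) = -137/2 ≈ -68.500)
x(P) = P/32 (x(P) = -P/(8*(-4)) = -P*(-1)/(8*4) = -(-1)*P/32 = P/32)
((x(-5)*(-4) + 3) - 289) + Q = ((((1/32)*(-5))*(-4) + 3) - 289) - 137/2 = ((-5/32*(-4) + 3) - 289) - 137/2 = ((5/8 + 3) - 289) - 137/2 = (29/8 - 289) - 137/2 = -2283/8 - 137/2 = -2831/8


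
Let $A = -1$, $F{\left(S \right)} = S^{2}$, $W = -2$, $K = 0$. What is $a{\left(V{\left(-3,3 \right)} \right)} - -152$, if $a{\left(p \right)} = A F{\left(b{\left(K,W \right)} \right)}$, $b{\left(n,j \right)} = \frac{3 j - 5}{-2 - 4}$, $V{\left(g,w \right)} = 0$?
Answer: $\frac{5351}{36} \approx 148.64$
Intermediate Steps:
$b{\left(n,j \right)} = \frac{5}{6} - \frac{j}{2}$ ($b{\left(n,j \right)} = \frac{-5 + 3 j}{-6} = \left(-5 + 3 j\right) \left(- \frac{1}{6}\right) = \frac{5}{6} - \frac{j}{2}$)
$a{\left(p \right)} = - \frac{121}{36}$ ($a{\left(p \right)} = - \left(\frac{5}{6} - -1\right)^{2} = - \left(\frac{5}{6} + 1\right)^{2} = - \left(\frac{11}{6}\right)^{2} = \left(-1\right) \frac{121}{36} = - \frac{121}{36}$)
$a{\left(V{\left(-3,3 \right)} \right)} - -152 = - \frac{121}{36} - -152 = - \frac{121}{36} + 152 = \frac{5351}{36}$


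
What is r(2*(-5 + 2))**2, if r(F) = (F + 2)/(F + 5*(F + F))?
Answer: 4/1089 ≈ 0.0036731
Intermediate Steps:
r(F) = (2 + F)/(11*F) (r(F) = (2 + F)/(F + 5*(2*F)) = (2 + F)/(F + 10*F) = (2 + F)/((11*F)) = (2 + F)*(1/(11*F)) = (2 + F)/(11*F))
r(2*(-5 + 2))**2 = ((2 + 2*(-5 + 2))/(11*((2*(-5 + 2)))))**2 = ((2 + 2*(-3))/(11*((2*(-3)))))**2 = ((1/11)*(2 - 6)/(-6))**2 = ((1/11)*(-1/6)*(-4))**2 = (2/33)**2 = 4/1089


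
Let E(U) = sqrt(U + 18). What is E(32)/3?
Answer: 5*sqrt(2)/3 ≈ 2.3570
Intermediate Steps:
E(U) = sqrt(18 + U)
E(32)/3 = sqrt(18 + 32)/3 = sqrt(50)*(1/3) = (5*sqrt(2))*(1/3) = 5*sqrt(2)/3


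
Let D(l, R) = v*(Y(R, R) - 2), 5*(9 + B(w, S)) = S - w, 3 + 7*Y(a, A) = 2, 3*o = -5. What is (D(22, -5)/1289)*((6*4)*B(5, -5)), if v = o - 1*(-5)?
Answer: 13200/9023 ≈ 1.4629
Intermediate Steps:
o = -5/3 (o = (⅓)*(-5) = -5/3 ≈ -1.6667)
Y(a, A) = -⅐ (Y(a, A) = -3/7 + (⅐)*2 = -3/7 + 2/7 = -⅐)
v = 10/3 (v = -5/3 - 1*(-5) = -5/3 + 5 = 10/3 ≈ 3.3333)
B(w, S) = -9 - w/5 + S/5 (B(w, S) = -9 + (S - w)/5 = -9 + (-w/5 + S/5) = -9 - w/5 + S/5)
D(l, R) = -50/7 (D(l, R) = 10*(-⅐ - 2)/3 = (10/3)*(-15/7) = -50/7)
(D(22, -5)/1289)*((6*4)*B(5, -5)) = (-50/7/1289)*((6*4)*(-9 - ⅕*5 + (⅕)*(-5))) = (-50/7*1/1289)*(24*(-9 - 1 - 1)) = -1200*(-11)/9023 = -50/9023*(-264) = 13200/9023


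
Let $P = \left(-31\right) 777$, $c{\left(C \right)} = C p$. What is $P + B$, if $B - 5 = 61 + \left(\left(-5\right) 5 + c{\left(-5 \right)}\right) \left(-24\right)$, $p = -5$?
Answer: $-24021$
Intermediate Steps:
$c{\left(C \right)} = - 5 C$ ($c{\left(C \right)} = C \left(-5\right) = - 5 C$)
$B = 66$ ($B = 5 + \left(61 + \left(\left(-5\right) 5 - -25\right) \left(-24\right)\right) = 5 + \left(61 + \left(-25 + 25\right) \left(-24\right)\right) = 5 + \left(61 + 0 \left(-24\right)\right) = 5 + \left(61 + 0\right) = 5 + 61 = 66$)
$P = -24087$
$P + B = -24087 + 66 = -24021$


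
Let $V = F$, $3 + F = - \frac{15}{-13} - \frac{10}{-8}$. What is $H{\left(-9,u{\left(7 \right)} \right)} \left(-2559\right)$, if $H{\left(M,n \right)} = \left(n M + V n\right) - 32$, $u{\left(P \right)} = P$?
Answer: $\frac{13196763}{52} \approx 2.5378 \cdot 10^{5}$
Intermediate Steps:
$F = - \frac{31}{52}$ ($F = -3 - \left(- \frac{15}{13} - \frac{5}{4}\right) = -3 - - \frac{125}{52} = -3 + \left(\frac{15}{13} + \frac{5}{4}\right) = -3 + \frac{125}{52} = - \frac{31}{52} \approx -0.59615$)
$V = - \frac{31}{52} \approx -0.59615$
$H{\left(M,n \right)} = -32 - \frac{31 n}{52} + M n$ ($H{\left(M,n \right)} = \left(n M - \frac{31 n}{52}\right) - 32 = \left(M n - \frac{31 n}{52}\right) - 32 = \left(- \frac{31 n}{52} + M n\right) - 32 = -32 - \frac{31 n}{52} + M n$)
$H{\left(-9,u{\left(7 \right)} \right)} \left(-2559\right) = \left(-32 - \frac{217}{52} - 63\right) \left(-2559\right) = \left(- \frac{5157}{52}\right) \left(-2559\right) = \frac{13196763}{52}$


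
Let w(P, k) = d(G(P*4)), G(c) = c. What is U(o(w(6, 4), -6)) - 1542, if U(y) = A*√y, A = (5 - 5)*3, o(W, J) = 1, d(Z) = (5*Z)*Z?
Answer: -1542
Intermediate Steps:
d(Z) = 5*Z²
w(P, k) = 80*P² (w(P, k) = 5*(P*4)² = 5*(4*P)² = 5*(16*P²) = 80*P²)
A = 0 (A = 0*3 = 0)
U(y) = 0 (U(y) = 0*√y = 0)
U(o(w(6, 4), -6)) - 1542 = 0 - 1542 = -1542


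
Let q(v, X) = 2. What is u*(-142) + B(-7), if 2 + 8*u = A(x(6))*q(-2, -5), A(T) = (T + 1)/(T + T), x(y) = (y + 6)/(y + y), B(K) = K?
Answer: -7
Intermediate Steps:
x(y) = (6 + y)/(2*y) (x(y) = (6 + y)/((2*y)) = (6 + y)*(1/(2*y)) = (6 + y)/(2*y))
A(T) = (1 + T)/(2*T) (A(T) = (1 + T)/((2*T)) = (1 + T)*(1/(2*T)) = (1 + T)/(2*T))
u = 0 (u = -¼ + (((1 + (½)*(6 + 6)/6)/(2*(((½)*(6 + 6)/6))))*2)/8 = -¼ + (((1 + (½)*(⅙)*12)/(2*(((½)*(⅙)*12))))*2)/8 = -¼ + (((½)*(1 + 1)/1)*2)/8 = -¼ + (((½)*1*2)*2)/8 = -¼ + (1*2)/8 = -¼ + (⅛)*2 = -¼ + ¼ = 0)
u*(-142) + B(-7) = 0*(-142) - 7 = 0 - 7 = -7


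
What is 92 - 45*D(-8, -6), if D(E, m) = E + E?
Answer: 812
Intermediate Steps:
D(E, m) = 2*E
92 - 45*D(-8, -6) = 92 - 90*(-8) = 92 - 45*(-16) = 92 + 720 = 812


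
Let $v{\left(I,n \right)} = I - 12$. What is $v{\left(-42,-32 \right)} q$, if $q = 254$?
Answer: $-13716$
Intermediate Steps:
$v{\left(I,n \right)} = -12 + I$
$v{\left(-42,-32 \right)} q = \left(-12 - 42\right) 254 = \left(-54\right) 254 = -13716$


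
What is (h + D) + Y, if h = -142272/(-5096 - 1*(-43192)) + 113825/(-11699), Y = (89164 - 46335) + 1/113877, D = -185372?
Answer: -452200531450775531/3172080161763 ≈ -1.4256e+5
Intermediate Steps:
Y = 4877238034/113877 (Y = 42829 + 1/113877 = 4877238034/113877 ≈ 42829.)
h = -375044833/27855319 (h = -142272/(-5096 + 43192) + 113825*(-1/11699) = -142272/38096 - 113825/11699 = -142272*1/38096 - 113825/11699 = -8892/2381 - 113825/11699 = -375044833/27855319 ≈ -13.464)
(h + D) + Y = (-375044833/27855319 - 185372) + 4877238034/113877 = -5163971238501/27855319 + 4877238034/113877 = -452200531450775531/3172080161763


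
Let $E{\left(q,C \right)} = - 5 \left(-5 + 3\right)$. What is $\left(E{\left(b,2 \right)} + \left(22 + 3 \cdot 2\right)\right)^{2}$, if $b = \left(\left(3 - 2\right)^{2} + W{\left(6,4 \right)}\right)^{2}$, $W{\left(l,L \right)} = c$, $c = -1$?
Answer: $1444$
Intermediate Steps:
$W{\left(l,L \right)} = -1$
$b = 0$ ($b = \left(\left(3 - 2\right)^{2} - 1\right)^{2} = \left(1^{2} - 1\right)^{2} = \left(1 - 1\right)^{2} = 0^{2} = 0$)
$E{\left(q,C \right)} = 10$ ($E{\left(q,C \right)} = \left(-5\right) \left(-2\right) = 10$)
$\left(E{\left(b,2 \right)} + \left(22 + 3 \cdot 2\right)\right)^{2} = \left(10 + \left(22 + 3 \cdot 2\right)\right)^{2} = \left(10 + \left(22 + 6\right)\right)^{2} = \left(10 + 28\right)^{2} = 38^{2} = 1444$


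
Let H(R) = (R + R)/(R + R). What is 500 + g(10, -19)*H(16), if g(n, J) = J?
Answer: 481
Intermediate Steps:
H(R) = 1 (H(R) = (2*R)/((2*R)) = (2*R)*(1/(2*R)) = 1)
500 + g(10, -19)*H(16) = 500 - 19*1 = 500 - 19 = 481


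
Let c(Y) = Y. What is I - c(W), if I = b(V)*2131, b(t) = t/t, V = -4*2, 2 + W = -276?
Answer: 2409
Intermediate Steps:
W = -278 (W = -2 - 276 = -278)
V = -8
b(t) = 1
I = 2131 (I = 1*2131 = 2131)
I - c(W) = 2131 - 1*(-278) = 2131 + 278 = 2409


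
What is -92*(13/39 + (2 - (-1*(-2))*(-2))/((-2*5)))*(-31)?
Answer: -11408/15 ≈ -760.53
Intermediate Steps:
-92*(13/39 + (2 - (-1*(-2))*(-2))/((-2*5)))*(-31) = -92*(13*(1/39) + (2 - 2*(-2))/(-10))*(-31) = -92*(1/3 + (2 - 1*(-4))*(-1/10))*(-31) = -92*(1/3 + (2 + 4)*(-1/10))*(-31) = -92*(1/3 + 6*(-1/10))*(-31) = -92*(1/3 - 3/5)*(-31) = -92*(-4/15)*(-31) = (368/15)*(-31) = -11408/15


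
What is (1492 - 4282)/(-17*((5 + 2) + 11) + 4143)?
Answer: -930/1279 ≈ -0.72713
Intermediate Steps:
(1492 - 4282)/(-17*((5 + 2) + 11) + 4143) = -2790/(-17*(7 + 11) + 4143) = -2790/(-17*18 + 4143) = -2790/(-306 + 4143) = -2790/3837 = -2790*1/3837 = -930/1279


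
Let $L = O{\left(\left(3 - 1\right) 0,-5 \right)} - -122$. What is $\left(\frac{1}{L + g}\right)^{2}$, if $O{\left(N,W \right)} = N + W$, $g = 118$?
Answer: $\frac{1}{55225} \approx 1.8108 \cdot 10^{-5}$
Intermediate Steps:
$L = 117$ ($L = \left(\left(3 - 1\right) 0 - 5\right) - -122 = \left(2 \cdot 0 - 5\right) + 122 = \left(0 - 5\right) + 122 = -5 + 122 = 117$)
$\left(\frac{1}{L + g}\right)^{2} = \left(\frac{1}{117 + 118}\right)^{2} = \left(\frac{1}{235}\right)^{2} = \frac{1}{55225}$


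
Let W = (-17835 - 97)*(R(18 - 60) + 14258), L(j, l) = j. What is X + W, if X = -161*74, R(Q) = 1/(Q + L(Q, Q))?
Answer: -5369409287/21 ≈ -2.5569e+8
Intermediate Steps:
R(Q) = 1/(2*Q) (R(Q) = 1/(Q + Q) = 1/(2*Q))
X = -11914
W = -5369159093/21 (W = (-17835 - 97)*(1/(2*(18 - 60)) + 14258) = -17932*((½)/(-42) + 14258) = -17932*((½)*(-1/42) + 14258) = -17932*(-1/84 + 14258) = -17932*1197671/84 = -5369159093/21 ≈ -2.5567e+8)
X + W = -11914 - 5369159093/21 = -5369409287/21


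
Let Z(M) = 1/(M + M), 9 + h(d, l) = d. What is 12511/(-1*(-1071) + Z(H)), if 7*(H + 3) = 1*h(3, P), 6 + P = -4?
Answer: 675594/57827 ≈ 11.683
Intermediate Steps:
P = -10 (P = -6 - 4 = -10)
h(d, l) = -9 + d
H = -27/7 (H = -3 + (1*(-9 + 3))/7 = -3 + (1*(-6))/7 = -3 + (⅐)*(-6) = -3 - 6/7 = -27/7 ≈ -3.8571)
Z(M) = 1/(2*M)
12511/(-1*(-1071) + Z(H)) = 12511/(-1*(-1071) + 1/(2*(-27/7))) = 12511/(1071 + (½)*(-7/27)) = 12511/(1071 - 7/54) = 12511/(57827/54) = 12511*(54/57827) = 675594/57827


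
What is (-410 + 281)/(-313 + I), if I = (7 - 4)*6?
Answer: 129/295 ≈ 0.43729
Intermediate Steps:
I = 18 (I = 3*6 = 18)
(-410 + 281)/(-313 + I) = (-410 + 281)/(-313 + 18) = -129/(-295) = -129*(-1/295) = 129/295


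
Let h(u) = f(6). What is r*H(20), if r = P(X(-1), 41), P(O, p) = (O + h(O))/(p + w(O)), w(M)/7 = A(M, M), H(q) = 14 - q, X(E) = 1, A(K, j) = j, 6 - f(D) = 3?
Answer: -1/2 ≈ -0.50000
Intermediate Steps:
f(D) = 3 (f(D) = 6 - 1*3 = 6 - 3 = 3)
h(u) = 3
w(M) = 7*M
P(O, p) = (3 + O)/(p + 7*O) (P(O, p) = (O + 3)/(p + 7*O) = (3 + O)/(p + 7*O))
r = 1/12 (r = (3 + 1)/(41 + 7*1) = 4/(41 + 7) = 4/48 = (1/48)*4 = 1/12 ≈ 0.083333)
r*H(20) = (14 - 1*20)/12 = (14 - 20)/12 = (1/12)*(-6) = -1/2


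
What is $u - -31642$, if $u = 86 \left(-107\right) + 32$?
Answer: $22472$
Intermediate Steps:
$u = -9170$ ($u = -9202 + 32 = -9170$)
$u - -31642 = -9170 - -31642 = -9170 + 31642 = 22472$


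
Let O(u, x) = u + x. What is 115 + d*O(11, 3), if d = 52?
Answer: 843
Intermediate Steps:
115 + d*O(11, 3) = 115 + 52*(11 + 3) = 115 + 52*14 = 115 + 728 = 843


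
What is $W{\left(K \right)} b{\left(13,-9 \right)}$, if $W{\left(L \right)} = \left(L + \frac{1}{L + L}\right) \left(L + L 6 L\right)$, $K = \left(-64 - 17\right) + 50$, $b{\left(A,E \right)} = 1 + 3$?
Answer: $-711510$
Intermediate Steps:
$b{\left(A,E \right)} = 4$
$K = -31$ ($K = -81 + 50 = -31$)
$W{\left(L \right)} = \left(L + \frac{1}{2 L}\right) \left(L + 6 L^{2}\right)$ ($W{\left(L \right)} = \left(L + \frac{1}{2 L}\right) \left(L + 6 L L\right) = \left(L + \frac{1}{2 L}\right) \left(L + 6 L^{2}\right)$)
$W{\left(K \right)} b{\left(13,-9 \right)} = \left(\frac{1}{2} + \left(-31\right)^{2} + 3 \left(-31\right) + 6 \left(-31\right)^{3}\right) 4 = \left(\frac{1}{2} + 961 - 93 + 6 \left(-29791\right)\right) 4 = \left(\frac{1}{2} + 961 - 93 - 178746\right) 4 = \left(- \frac{355755}{2}\right) 4 = -711510$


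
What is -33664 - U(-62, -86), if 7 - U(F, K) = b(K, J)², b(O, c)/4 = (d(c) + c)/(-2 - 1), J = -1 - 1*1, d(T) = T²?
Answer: -302975/9 ≈ -33664.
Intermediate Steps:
J = -2 (J = -1 - 1 = -2)
b(O, c) = -4*c/3 - 4*c²/3 (b(O, c) = 4*((c² + c)/(-2 - 1)) = 4*((c + c²)/(-3)) = 4*((c + c²)*(-⅓)) = 4*(-c/3 - c²/3) = -4*c/3 - 4*c²/3)
U(F, K) = -⅑ (U(F, K) = 7 - ((4/3)*(-2)*(-1 - 1*(-2)))² = 7 - ((4/3)*(-2)*(-1 + 2))² = 7 - ((4/3)*(-2)*1)² = 7 - (-8/3)² = 7 - 1*64/9 = 7 - 64/9 = -⅑)
-33664 - U(-62, -86) = -33664 - 1*(-⅑) = -33664 + ⅑ = -302975/9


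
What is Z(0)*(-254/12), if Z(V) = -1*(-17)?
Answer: -2159/6 ≈ -359.83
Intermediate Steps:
Z(V) = 17
Z(0)*(-254/12) = 17*(-254/12) = 17*(-254*1/12) = 17*(-127/6) = -2159/6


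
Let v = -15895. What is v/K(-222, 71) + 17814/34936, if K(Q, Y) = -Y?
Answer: 278286257/1240228 ≈ 224.38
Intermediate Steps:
v/K(-222, 71) + 17814/34936 = -15895/((-1*71)) + 17814/34936 = -15895/(-71) + 17814*(1/34936) = -15895*(-1/71) + 8907/17468 = 15895/71 + 8907/17468 = 278286257/1240228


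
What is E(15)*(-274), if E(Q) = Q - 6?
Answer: -2466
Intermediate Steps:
E(Q) = -6 + Q
E(15)*(-274) = (-6 + 15)*(-274) = 9*(-274) = -2466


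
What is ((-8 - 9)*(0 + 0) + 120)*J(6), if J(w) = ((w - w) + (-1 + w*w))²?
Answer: 147000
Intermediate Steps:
J(w) = (-1 + w²)² (J(w) = (0 + (-1 + w²))² = (-1 + w²)²)
((-8 - 9)*(0 + 0) + 120)*J(6) = ((-8 - 9)*(0 + 0) + 120)*(-1 + 6²)² = (-17*0 + 120)*(-1 + 36)² = (0 + 120)*35² = 120*1225 = 147000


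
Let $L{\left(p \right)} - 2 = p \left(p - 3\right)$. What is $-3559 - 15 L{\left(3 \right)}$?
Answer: $-3589$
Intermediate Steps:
$L{\left(p \right)} = 2 + p \left(-3 + p\right)$ ($L{\left(p \right)} = 2 + p \left(p - 3\right) = 2 + p \left(-3 + p\right)$)
$-3559 - 15 L{\left(3 \right)} = -3559 - 15 \left(2 + 3^{2} - 9\right) = -3559 - 15 \left(2 + 9 - 9\right) = -3559 - 15 \cdot 2 = -3559 - 30 = -3589$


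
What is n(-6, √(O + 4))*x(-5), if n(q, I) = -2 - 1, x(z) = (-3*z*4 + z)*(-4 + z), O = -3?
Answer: 1485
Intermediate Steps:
x(z) = -11*z*(-4 + z) (x(z) = (-12*z + z)*(-4 + z) = (-11*z)*(-4 + z) = -11*z*(-4 + z))
n(q, I) = -3
n(-6, √(O + 4))*x(-5) = -33*(-5)*(4 - 1*(-5)) = -33*(-5)*(4 + 5) = -33*(-5)*9 = -3*(-495) = 1485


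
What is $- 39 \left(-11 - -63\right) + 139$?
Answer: $-1889$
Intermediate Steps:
$- 39 \left(-11 - -63\right) + 139 = - 39 \left(-11 + 63\right) + 139 = \left(-39\right) 52 + 139 = -2028 + 139 = -1889$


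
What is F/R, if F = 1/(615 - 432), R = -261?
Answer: -1/47763 ≈ -2.0937e-5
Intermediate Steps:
F = 1/183 ≈ 0.0054645
F/R = (1/183)/(-261) = (1/183)*(-1/261) = -1/47763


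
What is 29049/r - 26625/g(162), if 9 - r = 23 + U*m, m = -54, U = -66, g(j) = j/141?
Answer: -373249033/16101 ≈ -23182.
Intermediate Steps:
g(j) = j/141 (g(j) = j*(1/141) = j/141)
r = -3578 (r = 9 - (23 - 66*(-54)) = 9 - (23 + 3564) = 9 - 1*3587 = 9 - 3587 = -3578)
29049/r - 26625/g(162) = 29049/(-3578) - 26625/((1/141)*162) = 29049*(-1/3578) - 26625/54/47 = -29049/3578 - 26625*47/54 = -29049/3578 - 417125/18 = -373249033/16101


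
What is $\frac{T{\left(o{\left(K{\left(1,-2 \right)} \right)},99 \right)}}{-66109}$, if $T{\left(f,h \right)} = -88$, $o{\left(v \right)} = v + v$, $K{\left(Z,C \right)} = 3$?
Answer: $\frac{88}{66109} \approx 0.0013311$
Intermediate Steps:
$o{\left(v \right)} = 2 v$
$\frac{T{\left(o{\left(K{\left(1,-2 \right)} \right)},99 \right)}}{-66109} = - \frac{88}{-66109} = \left(-88\right) \left(- \frac{1}{66109}\right) = \frac{88}{66109}$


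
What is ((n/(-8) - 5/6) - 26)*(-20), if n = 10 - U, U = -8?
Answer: 1745/3 ≈ 581.67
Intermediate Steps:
n = 18 (n = 10 - 1*(-8) = 10 + 8 = 18)
((n/(-8) - 5/6) - 26)*(-20) = ((18/(-8) - 5/6) - 26)*(-20) = ((18*(-1/8) - 5*1/6) - 26)*(-20) = ((-9/4 - 5/6) - 26)*(-20) = (-37/12 - 26)*(-20) = -349/12*(-20) = 1745/3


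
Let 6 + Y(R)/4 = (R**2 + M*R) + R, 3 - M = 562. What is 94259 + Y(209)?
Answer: -197529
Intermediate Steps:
M = -559 (M = 3 - 1*562 = 3 - 562 = -559)
Y(R) = -24 - 2232*R + 4*R**2 (Y(R) = -24 + 4*((R**2 - 559*R) + R) = -24 + 4*(R**2 - 558*R) = -24 + (-2232*R + 4*R**2) = -24 - 2232*R + 4*R**2)
94259 + Y(209) = 94259 + (-24 - 2232*209 + 4*209**2) = 94259 + (-24 - 466488 + 4*43681) = 94259 + (-24 - 466488 + 174724) = 94259 - 291788 = -197529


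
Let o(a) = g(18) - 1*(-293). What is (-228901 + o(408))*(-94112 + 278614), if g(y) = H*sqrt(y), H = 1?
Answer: -42178633216 + 553506*sqrt(2) ≈ -4.2178e+10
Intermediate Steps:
g(y) = sqrt(y) (g(y) = 1*sqrt(y) = sqrt(y))
o(a) = 293 + 3*sqrt(2) (o(a) = sqrt(18) - 1*(-293) = 3*sqrt(2) + 293 = 293 + 3*sqrt(2))
(-228901 + o(408))*(-94112 + 278614) = (-228901 + (293 + 3*sqrt(2)))*(-94112 + 278614) = (-228608 + 3*sqrt(2))*184502 = -42178633216 + 553506*sqrt(2)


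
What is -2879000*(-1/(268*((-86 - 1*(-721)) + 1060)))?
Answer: 143950/22713 ≈ 6.3378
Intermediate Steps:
-2879000*(-1/(268*((-86 - 1*(-721)) + 1060))) = -2879000*(-1/(268*((-86 + 721) + 1060))) = -2879000*(-1/(268*(635 + 1060))) = -2879000/(1695*(-268)) = -2879000/(-454260) = -2879000*(-1/454260) = 143950/22713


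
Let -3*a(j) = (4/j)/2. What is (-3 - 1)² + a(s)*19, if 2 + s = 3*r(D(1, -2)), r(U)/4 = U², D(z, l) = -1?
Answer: 221/15 ≈ 14.733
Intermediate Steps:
r(U) = 4*U²
s = 10 (s = -2 + 3*(4*(-1)²) = -2 + 3*(4*1) = -2 + 3*4 = -2 + 12 = 10)
a(j) = -2/(3*j) (a(j) = -4/j/(3*2) = -2/(3*j))
(-3 - 1)² + a(s)*19 = (-3 - 1)² - ⅔/10*19 = (-4)² - ⅔*⅒*19 = 16 - 1/15*19 = 16 - 19/15 = 221/15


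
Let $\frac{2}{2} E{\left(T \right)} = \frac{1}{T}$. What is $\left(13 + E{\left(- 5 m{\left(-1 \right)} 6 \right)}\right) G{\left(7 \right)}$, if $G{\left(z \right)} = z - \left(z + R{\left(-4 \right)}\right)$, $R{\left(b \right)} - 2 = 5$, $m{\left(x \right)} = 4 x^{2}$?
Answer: $- \frac{10913}{120} \approx -90.942$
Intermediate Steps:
$R{\left(b \right)} = 7$ ($R{\left(b \right)} = 2 + 5 = 7$)
$E{\left(T \right)} = \frac{1}{T}$
$G{\left(z \right)} = -7$ ($G{\left(z \right)} = z - \left(z + 7\right) = z - \left(7 + z\right) = -7$)
$\left(13 + E{\left(- 5 m{\left(-1 \right)} 6 \right)}\right) G{\left(7 \right)} = \left(13 + \frac{1}{- 5 \cdot 4 \left(-1\right)^{2} \cdot 6}\right) \left(-7\right) = \left(13 + \frac{1}{- 5 \cdot 4 \cdot 1 \cdot 6}\right) \left(-7\right) = \left(13 + \frac{1}{\left(-5\right) 4 \cdot 6}\right) \left(-7\right) = \left(13 + \frac{1}{\left(-20\right) 6}\right) \left(-7\right) = \left(13 + \frac{1}{-120}\right) \left(-7\right) = \left(13 - \frac{1}{120}\right) \left(-7\right) = \frac{1559}{120} \left(-7\right) = - \frac{10913}{120}$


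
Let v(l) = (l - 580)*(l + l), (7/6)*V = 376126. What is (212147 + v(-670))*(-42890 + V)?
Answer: 3692252171322/7 ≈ 5.2746e+11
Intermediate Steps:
V = 2256756/7 (V = (6/7)*376126 = 2256756/7 ≈ 3.2239e+5)
v(l) = 2*l*(-580 + l) (v(l) = (-580 + l)*(2*l) = 2*l*(-580 + l))
(212147 + v(-670))*(-42890 + V) = (212147 + 2*(-670)*(-580 - 670))*(-42890 + 2256756/7) = (212147 + 2*(-670)*(-1250))*(1956526/7) = (212147 + 1675000)*(1956526/7) = 1887147*(1956526/7) = 3692252171322/7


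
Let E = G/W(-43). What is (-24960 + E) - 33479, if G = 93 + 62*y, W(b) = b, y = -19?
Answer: -2511792/43 ≈ -58414.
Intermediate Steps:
G = -1085 (G = 93 + 62*(-19) = 93 - 1178 = -1085)
E = 1085/43 (E = -1085/(-43) = -1085*(-1/43) = 1085/43 ≈ 25.233)
(-24960 + E) - 33479 = (-24960 + 1085/43) - 33479 = -1072195/43 - 33479 = -2511792/43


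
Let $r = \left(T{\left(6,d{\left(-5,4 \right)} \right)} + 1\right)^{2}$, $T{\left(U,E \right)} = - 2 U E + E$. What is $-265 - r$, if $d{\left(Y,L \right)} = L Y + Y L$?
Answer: $-194746$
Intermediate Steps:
$d{\left(Y,L \right)} = 2 L Y$ ($d{\left(Y,L \right)} = L Y + L Y = 2 L Y$)
$T{\left(U,E \right)} = E - 2 E U$ ($T{\left(U,E \right)} = - 2 E U + E = E - 2 E U$)
$r = 194481$ ($r = \left(2 \cdot 4 \left(-5\right) \left(1 - 12\right) + 1\right)^{2} = \left(- 40 \left(1 - 12\right) + 1\right)^{2} = \left(\left(-40\right) \left(-11\right) + 1\right)^{2} = \left(440 + 1\right)^{2} = 441^{2} = 194481$)
$-265 - r = -265 - 194481 = -194746$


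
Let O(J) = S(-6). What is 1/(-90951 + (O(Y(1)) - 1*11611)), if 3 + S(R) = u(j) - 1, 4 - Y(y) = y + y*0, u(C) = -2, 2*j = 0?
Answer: -1/102568 ≈ -9.7496e-6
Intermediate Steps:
j = 0 (j = (1/2)*0 = 0)
Y(y) = 4 - y (Y(y) = 4 - (y + y*0) = 4 - (y + 0) = 4 - y)
S(R) = -6 (S(R) = -3 + (-2 - 1) = -3 - 3 = -6)
O(J) = -6
1/(-90951 + (O(Y(1)) - 1*11611)) = 1/(-90951 + (-6 - 1*11611)) = 1/(-90951 + (-6 - 11611)) = 1/(-90951 - 11617) = 1/(-102568) = -1/102568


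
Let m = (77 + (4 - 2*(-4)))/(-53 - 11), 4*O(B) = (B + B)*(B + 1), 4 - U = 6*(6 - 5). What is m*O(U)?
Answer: -89/64 ≈ -1.3906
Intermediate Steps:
U = -2 (U = 4 - 6*(6 - 5) = 4 - 6 = -2)
O(B) = B*(1 + B)/2 (O(B) = ((B + B)*(B + 1))/4 = ((2*B)*(1 + B))/4 = (2*B*(1 + B))/4 = B*(1 + B)/2)
m = -89/64 (m = (77 + (4 + 8))/(-64) = (77 + 12)*(-1/64) = 89*(-1/64) = -89/64 ≈ -1.3906)
m*O(U) = -89*(-2)*(1 - 2)/128 = -89*(-2)*(-1)/128 = -89/64*1 = -89/64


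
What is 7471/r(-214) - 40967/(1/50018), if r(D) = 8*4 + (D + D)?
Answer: -811438620247/396 ≈ -2.0491e+9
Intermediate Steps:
r(D) = 32 + 2*D
7471/r(-214) - 40967/(1/50018) = 7471/(32 + 2*(-214)) - 40967/(1/50018) = 7471/(32 - 428) - 40967/1/50018 = 7471/(-396) - 40967*50018 = 7471*(-1/396) - 2049087406 = -7471/396 - 2049087406 = -811438620247/396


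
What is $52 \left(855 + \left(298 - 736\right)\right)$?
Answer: $21684$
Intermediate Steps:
$52 \left(855 + \left(298 - 736\right)\right) = 52 \left(855 - 438\right) = 52 \cdot 417 = 21684$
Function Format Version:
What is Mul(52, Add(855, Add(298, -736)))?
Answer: 21684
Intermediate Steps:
Mul(52, Add(855, Add(298, -736))) = Mul(52, Add(855, -438)) = Mul(52, 417) = 21684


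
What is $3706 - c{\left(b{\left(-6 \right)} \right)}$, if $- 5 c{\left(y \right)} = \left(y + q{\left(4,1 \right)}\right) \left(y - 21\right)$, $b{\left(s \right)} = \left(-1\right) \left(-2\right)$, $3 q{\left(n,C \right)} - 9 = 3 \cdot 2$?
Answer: $\frac{18397}{5} \approx 3679.4$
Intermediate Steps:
$q{\left(n,C \right)} = 5$ ($q{\left(n,C \right)} = 3 + \frac{3 \cdot 2}{3} = 3 + \frac{1}{3} \cdot 6 = 3 + 2 = 5$)
$b{\left(s \right)} = 2$
$c{\left(y \right)} = - \frac{\left(-21 + y\right) \left(5 + y\right)}{5}$ ($c{\left(y \right)} = - \frac{\left(y + 5\right) \left(y - 21\right)}{5} = - \frac{\left(5 + y\right) \left(-21 + y\right)}{5} = - \frac{\left(-21 + y\right) \left(5 + y\right)}{5}$)
$3706 - c{\left(b{\left(-6 \right)} \right)} = 3706 - \left(21 - \frac{2^{2}}{5} + \frac{16}{5} \cdot 2\right) = 3706 - \left(21 - \frac{4}{5} + \frac{32}{5}\right) = 3706 - \frac{133}{5} = \frac{18397}{5}$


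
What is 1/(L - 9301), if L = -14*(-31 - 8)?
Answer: -1/8755 ≈ -0.00011422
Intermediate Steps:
L = 546 (L = -14*(-39) = 546)
1/(L - 9301) = 1/(546 - 9301) = 1/(-8755) = -1/8755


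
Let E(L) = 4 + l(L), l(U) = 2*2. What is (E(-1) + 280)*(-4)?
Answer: -1152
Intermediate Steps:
l(U) = 4
E(L) = 8 (E(L) = 4 + 4 = 8)
(E(-1) + 280)*(-4) = (8 + 280)*(-4) = 288*(-4) = -1152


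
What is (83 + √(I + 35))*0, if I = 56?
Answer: 0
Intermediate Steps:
(83 + √(I + 35))*0 = (83 + √(56 + 35))*0 = (83 + √91)*0 = 0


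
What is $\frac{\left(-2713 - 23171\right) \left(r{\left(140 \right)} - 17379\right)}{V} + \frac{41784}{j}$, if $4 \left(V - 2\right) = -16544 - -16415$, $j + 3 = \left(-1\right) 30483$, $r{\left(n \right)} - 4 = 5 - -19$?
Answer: $- \frac{9127779226660}{614801} \approx -1.4847 \cdot 10^{7}$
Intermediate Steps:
$r{\left(n \right)} = 28$ ($r{\left(n \right)} = 4 + \left(5 - -19\right) = 4 + \left(5 + 19\right) = 4 + 24 = 28$)
$j = -30486$ ($j = -3 - 30483 = -30486$)
$V = - \frac{121}{4}$ ($V = 2 + \frac{-16544 - -16415}{4} = 2 + \frac{-16544 + 16415}{4} = 2 + \frac{1}{4} \left(-129\right) = 2 - \frac{129}{4} = - \frac{121}{4} \approx -30.25$)
$\frac{\left(-2713 - 23171\right) \left(r{\left(140 \right)} - 17379\right)}{V} + \frac{41784}{j} = \frac{\left(-2713 - 23171\right) \left(28 - 17379\right)}{- \frac{121}{4}} + \frac{41784}{-30486} = \left(-25884\right) \left(-17351\right) \left(- \frac{4}{121}\right) + 41784 \left(- \frac{1}{30486}\right) = 449113284 \left(- \frac{4}{121}\right) - \frac{6964}{5081} = - \frac{1796453136}{121} - \frac{6964}{5081} = - \frac{9127779226660}{614801}$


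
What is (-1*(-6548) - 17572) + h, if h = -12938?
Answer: -23962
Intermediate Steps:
(-1*(-6548) - 17572) + h = (-1*(-6548) - 17572) - 12938 = (6548 - 17572) - 12938 = -11024 - 12938 = -23962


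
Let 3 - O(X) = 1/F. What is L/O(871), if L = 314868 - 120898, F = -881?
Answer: 85443785/1322 ≈ 64632.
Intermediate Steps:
O(X) = 2644/881 (O(X) = 3 - 1/(-881) = 3 - 1*(-1/881) = 3 + 1/881 = 2644/881)
L = 193970
L/O(871) = 193970/(2644/881) = 193970*(881/2644) = 85443785/1322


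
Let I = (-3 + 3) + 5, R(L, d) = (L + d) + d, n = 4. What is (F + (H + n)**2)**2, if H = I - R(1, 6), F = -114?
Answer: 9604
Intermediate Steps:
R(L, d) = L + 2*d
I = 5 (I = 0 + 5 = 5)
H = -8 (H = 5 - (1 + 2*6) = 5 - (1 + 12) = 5 - 1*13 = 5 - 13 = -8)
(F + (H + n)**2)**2 = (-114 + (-8 + 4)**2)**2 = (-114 + (-4)**2)**2 = (-114 + 16)**2 = (-98)**2 = 9604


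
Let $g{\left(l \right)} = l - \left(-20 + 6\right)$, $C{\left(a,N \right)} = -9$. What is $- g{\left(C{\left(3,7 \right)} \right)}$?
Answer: $-5$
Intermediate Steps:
$g{\left(l \right)} = 14 + l$ ($g{\left(l \right)} = l - -14 = l + 14 = 14 + l$)
$- g{\left(C{\left(3,7 \right)} \right)} = - (14 - 9) = \left(-1\right) 5 = -5$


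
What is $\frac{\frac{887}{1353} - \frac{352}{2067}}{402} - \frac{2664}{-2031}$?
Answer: $\frac{111028454833}{84568861806} \approx 1.3129$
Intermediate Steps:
$\frac{\frac{887}{1353} - \frac{352}{2067}}{402} - \frac{2664}{-2031} = \left(887 \cdot \frac{1}{1353} - \frac{352}{2067}\right) \frac{1}{402} - - \frac{888}{677} = \left(\frac{887}{1353} - \frac{352}{2067}\right) \frac{1}{402} + \frac{888}{677} = \frac{150797}{310739} \cdot \frac{1}{402} + \frac{888}{677} = \frac{150797}{124917078} + \frac{888}{677} = \frac{111028454833}{84568861806}$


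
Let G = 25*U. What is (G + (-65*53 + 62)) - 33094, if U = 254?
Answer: -30127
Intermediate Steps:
G = 6350 (G = 25*254 = 6350)
(G + (-65*53 + 62)) - 33094 = (6350 + (-65*53 + 62)) - 33094 = (6350 + (-3445 + 62)) - 33094 = (6350 - 3383) - 33094 = 2967 - 33094 = -30127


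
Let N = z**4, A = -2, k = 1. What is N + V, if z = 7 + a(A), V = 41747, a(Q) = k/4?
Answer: 11394513/256 ≈ 44510.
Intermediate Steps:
a(Q) = 1/4
z = 29/4 (z = 7 + 1/4 = 29/4 ≈ 7.2500)
N = 707281/256 (N = (29/4)**4 = 707281/256 ≈ 2762.8)
N + V = 707281/256 + 41747 = 11394513/256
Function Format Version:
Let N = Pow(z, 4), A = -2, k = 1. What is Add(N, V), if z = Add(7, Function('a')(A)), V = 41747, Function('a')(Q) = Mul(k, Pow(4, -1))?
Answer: Rational(11394513, 256) ≈ 44510.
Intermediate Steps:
Function('a')(Q) = Rational(1, 4) (Function('a')(Q) = Mul(1, Pow(4, -1)) = Mul(1, Rational(1, 4)) = Rational(1, 4))
z = Rational(29, 4) (z = Add(7, Rational(1, 4)) = Rational(29, 4) ≈ 7.2500)
N = Rational(707281, 256) (N = Pow(Rational(29, 4), 4) = Rational(707281, 256) ≈ 2762.8)
Add(N, V) = Add(Rational(707281, 256), 41747) = Rational(11394513, 256)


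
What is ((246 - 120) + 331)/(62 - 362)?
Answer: -457/300 ≈ -1.5233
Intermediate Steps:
((246 - 120) + 331)/(62 - 362) = (126 + 331)/(-300) = 457*(-1/300) = -457/300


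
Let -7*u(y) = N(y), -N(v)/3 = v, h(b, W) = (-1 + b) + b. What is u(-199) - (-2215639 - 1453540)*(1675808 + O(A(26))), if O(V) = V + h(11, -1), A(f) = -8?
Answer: 43042210546116/7 ≈ 6.1489e+12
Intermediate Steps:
h(b, W) = -1 + 2*b
N(v) = -3*v
u(y) = 3*y/7 (u(y) = -(-3)*y/7 = 3*y/7)
O(V) = 21 + V (O(V) = V + (-1 + 2*11) = V + (-1 + 22) = V + 21 = 21 + V)
u(-199) - (-2215639 - 1453540)*(1675808 + O(A(26))) = (3/7)*(-199) - (-2215639 - 1453540)*(1675808 + (21 - 8)) = -597/7 - (-3669179)*(1675808 + 13) = -597/7 - (-3669179)*1675821 = -597/7 - 1*(-6148887220959) = -597/7 + 6148887220959 = 43042210546116/7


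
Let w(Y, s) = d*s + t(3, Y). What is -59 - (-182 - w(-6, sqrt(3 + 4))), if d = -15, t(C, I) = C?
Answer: 126 - 15*sqrt(7) ≈ 86.314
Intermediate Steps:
w(Y, s) = 3 - 15*s (w(Y, s) = -15*s + 3 = 3 - 15*s)
-59 - (-182 - w(-6, sqrt(3 + 4))) = -59 - (-182 - (3 - 15*sqrt(3 + 4))) = -59 - (-182 - (3 - 15*sqrt(7))) = -59 - (-182 + (-3 + 15*sqrt(7))) = -59 - (-185 + 15*sqrt(7)) = -59 + (185 - 15*sqrt(7)) = 126 - 15*sqrt(7)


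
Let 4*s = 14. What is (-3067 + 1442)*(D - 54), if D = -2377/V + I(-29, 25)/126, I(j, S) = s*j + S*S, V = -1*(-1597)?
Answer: 11190248875/134148 ≈ 83417.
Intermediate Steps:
s = 7/2 (s = (¼)*14 = 7/2 ≈ 3.5000)
V = 1597
I(j, S) = S² + 7*j/2 (I(j, S) = 7*j/2 + S*S = 7*j/2 + S² = S² + 7*j/2)
D = 357685/134148 (D = -2377/1597 + (25² + (7/2)*(-29))/126 = -2377*1/1597 + (625 - 203/2)*(1/126) = -2377/1597 + (1047/2)*(1/126) = -2377/1597 + 349/84 = 357685/134148 ≈ 2.6663)
(-3067 + 1442)*(D - 54) = (-3067 + 1442)*(357685/134148 - 54) = -1625*(-6886307/134148) = 11190248875/134148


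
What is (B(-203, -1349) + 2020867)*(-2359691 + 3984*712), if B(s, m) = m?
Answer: 963142466006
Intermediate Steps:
(B(-203, -1349) + 2020867)*(-2359691 + 3984*712) = (-1349 + 2020867)*(-2359691 + 3984*712) = 2019518*(-2359691 + 2836608) = 2019518*476917 = 963142466006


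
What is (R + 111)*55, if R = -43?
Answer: 3740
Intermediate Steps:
(R + 111)*55 = (-43 + 111)*55 = 68*55 = 3740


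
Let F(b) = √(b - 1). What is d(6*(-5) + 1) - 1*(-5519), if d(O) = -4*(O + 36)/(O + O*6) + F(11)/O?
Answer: 160055/29 - √10/29 ≈ 5519.0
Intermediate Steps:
F(b) = √(-1 + b)
d(O) = √10/O - 4*(36 + O)/(7*O) (d(O) = -4*(O + 36)/(O + O*6) + √(-1 + 11)/O = -4*(36 + O)/(O + 6*O) + √10/O = -4*(36 + O)/(7*O) + √10/O = √10/O - 4*(36 + O)/(7*O))
d(6*(-5) + 1) - 1*(-5519) = (-144 - 4*(6*(-5) + 1) + 7*√10)/(7*(6*(-5) + 1)) - 1*(-5519) = (-144 - 4*(-30 + 1) + 7*√10)/(7*(-30 + 1)) + 5519 = (⅐)*(-144 - 4*(-29) + 7*√10)/(-29) + 5519 = (⅐)*(-1/29)*(-144 + 116 + 7*√10) + 5519 = (⅐)*(-1/29)*(-28 + 7*√10) + 5519 = (4/29 - √10/29) + 5519 = 160055/29 - √10/29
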